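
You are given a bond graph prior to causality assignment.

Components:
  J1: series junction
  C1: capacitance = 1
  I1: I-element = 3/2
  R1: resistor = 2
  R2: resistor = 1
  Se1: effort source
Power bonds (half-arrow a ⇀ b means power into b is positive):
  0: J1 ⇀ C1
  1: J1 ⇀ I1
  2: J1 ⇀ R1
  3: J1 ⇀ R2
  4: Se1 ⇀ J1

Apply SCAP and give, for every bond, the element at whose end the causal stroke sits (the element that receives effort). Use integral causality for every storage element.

bond 4 |J1  (Se1: effort source, stroke at far end)
bond 0 |J1  (prefer integral on C1)
bond 1 |I1  (I1: I, integral causality)
bond 2 |J1  (common-f at J1 fixed by 1)
bond 3 |J1  (common-f at J1 fixed by 1)

β0 stroke at J1
β1 stroke at I1
β2 stroke at J1
β3 stroke at J1
β4 stroke at J1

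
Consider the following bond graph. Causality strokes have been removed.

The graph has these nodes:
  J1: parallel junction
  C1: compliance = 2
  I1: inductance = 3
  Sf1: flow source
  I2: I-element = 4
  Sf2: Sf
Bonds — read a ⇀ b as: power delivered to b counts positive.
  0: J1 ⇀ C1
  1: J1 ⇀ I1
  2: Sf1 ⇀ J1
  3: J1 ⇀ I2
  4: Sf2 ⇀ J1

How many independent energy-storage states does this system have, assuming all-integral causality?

3  (C1, I1, I2 all integral)

bond 2 stroke→Sf1  (Sf1 fixes flow; stroke at Sf1)
bond 4 stroke→Sf2  (Sf2: flow source, stroke at near end)
bond 0 stroke→J1  (prefer integral on C1)
bond 1 stroke→I1  (common-e at J1 fixed by 0)
bond 3 stroke→I2  (J1 effort already set via bond 0)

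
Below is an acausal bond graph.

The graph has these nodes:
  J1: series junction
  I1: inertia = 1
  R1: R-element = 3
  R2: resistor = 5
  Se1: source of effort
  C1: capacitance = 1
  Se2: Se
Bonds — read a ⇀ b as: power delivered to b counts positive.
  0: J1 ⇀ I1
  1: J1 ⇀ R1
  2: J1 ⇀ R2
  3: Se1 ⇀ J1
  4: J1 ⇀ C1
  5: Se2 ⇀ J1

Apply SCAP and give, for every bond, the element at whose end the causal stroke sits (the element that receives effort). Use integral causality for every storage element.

bond 3 |J1  (Se1 (Se) sets effort on bond)
bond 5 |J1  (Se2 (Se) sets effort on bond)
bond 0 |I1  (I1: I, integral causality)
bond 1 |J1  (1-jn J1 has f-setter on 0)
bond 2 |J1  (common-f at J1 fixed by 0)
bond 4 |J1  (J1: bond 0 brought flow, rest push out)

b0 →I1
b1 →J1
b2 →J1
b3 →J1
b4 →J1
b5 →J1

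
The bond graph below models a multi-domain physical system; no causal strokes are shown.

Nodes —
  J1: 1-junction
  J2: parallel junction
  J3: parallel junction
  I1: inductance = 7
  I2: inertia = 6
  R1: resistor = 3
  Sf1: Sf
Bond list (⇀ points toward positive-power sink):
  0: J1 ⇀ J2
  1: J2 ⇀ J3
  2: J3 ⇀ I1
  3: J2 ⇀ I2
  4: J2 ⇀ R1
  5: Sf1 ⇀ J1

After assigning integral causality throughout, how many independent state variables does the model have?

2  (I1, I2 all integral)

β5 →Sf1  (Sf1 (Sf) sets flow on bond)
β0 →J1  (J1 flow already set via bond 5)
β2 →I1  (I1 integral (f out))
β1 →J3  (J3 needs exactly one e-in)
β3 →I2  (I2 integral (f out))
β4 →J2  (only one effort-in slot at J2)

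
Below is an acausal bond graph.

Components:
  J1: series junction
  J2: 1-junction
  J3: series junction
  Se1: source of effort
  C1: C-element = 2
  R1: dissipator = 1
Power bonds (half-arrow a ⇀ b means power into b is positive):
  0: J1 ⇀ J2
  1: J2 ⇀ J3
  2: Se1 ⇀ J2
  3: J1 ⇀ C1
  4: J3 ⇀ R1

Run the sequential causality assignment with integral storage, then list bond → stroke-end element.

bond 0 stroke at J2
bond 1 stroke at J3
bond 2 stroke at J2
bond 3 stroke at J1
bond 4 stroke at R1

β2 →J2  (Se1 (Se) sets effort on bond)
β3 →J1  (C1 integral (e out))
β0 →J2  (only one flow-in slot at J1)
β1 →J3  (J2 needs exactly one f-in)
β4 →R1  (only one flow-in slot at J3)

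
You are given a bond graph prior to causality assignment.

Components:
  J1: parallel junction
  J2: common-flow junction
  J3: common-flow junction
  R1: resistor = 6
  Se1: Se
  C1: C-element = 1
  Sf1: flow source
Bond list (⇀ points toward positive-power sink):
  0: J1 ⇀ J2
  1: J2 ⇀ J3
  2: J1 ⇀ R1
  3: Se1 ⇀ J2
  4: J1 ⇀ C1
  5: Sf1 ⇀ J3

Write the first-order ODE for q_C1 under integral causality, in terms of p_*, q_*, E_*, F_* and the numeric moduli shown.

β3 stroke→J2  (Se1 (Se) sets effort on bond)
β5 stroke→Sf1  (Sf1 fixes flow; stroke at Sf1)
β1 stroke→J3  (J3 flow already set via bond 5)
β0 stroke→J2  (J2: bond 1 brought flow, rest push out)
β4 stroke→J1  (C1 integral (e out))
β2 stroke→R1  (J1 effort already set via bond 4)

dq_C1/dt = -F_Sf1 - q_C1/6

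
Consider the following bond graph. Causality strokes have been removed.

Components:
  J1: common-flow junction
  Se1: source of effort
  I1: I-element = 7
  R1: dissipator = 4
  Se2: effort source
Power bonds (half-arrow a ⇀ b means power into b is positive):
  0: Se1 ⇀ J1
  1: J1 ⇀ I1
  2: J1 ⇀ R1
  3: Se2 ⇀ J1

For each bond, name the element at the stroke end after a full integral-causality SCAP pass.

β0 →J1
β1 →I1
β2 →J1
β3 →J1

b0 stroke at J1  (Se1: effort source, stroke at far end)
b3 stroke at J1  (source Se2 imposes e)
b1 stroke at I1  (I1 integral (f out))
b2 stroke at J1  (J1 flow already set via bond 1)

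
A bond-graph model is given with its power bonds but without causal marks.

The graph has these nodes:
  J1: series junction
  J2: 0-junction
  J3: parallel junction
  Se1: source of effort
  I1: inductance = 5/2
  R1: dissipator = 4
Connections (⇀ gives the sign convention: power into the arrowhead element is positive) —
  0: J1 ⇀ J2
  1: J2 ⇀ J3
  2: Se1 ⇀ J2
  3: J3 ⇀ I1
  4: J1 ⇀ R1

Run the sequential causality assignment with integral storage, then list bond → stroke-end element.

b2 stroke at J2  (source Se1 imposes e)
b0 stroke at J1  (J2: bond 2 brought effort, rest push out)
b1 stroke at J3  (0-jn J2 has e-setter on 2)
b3 stroke at I1  (J3: bond 1 brought effort, rest push out)
b4 stroke at R1  (J1: last free bond brings flow in)

#0 |J1
#1 |J3
#2 |J2
#3 |I1
#4 |R1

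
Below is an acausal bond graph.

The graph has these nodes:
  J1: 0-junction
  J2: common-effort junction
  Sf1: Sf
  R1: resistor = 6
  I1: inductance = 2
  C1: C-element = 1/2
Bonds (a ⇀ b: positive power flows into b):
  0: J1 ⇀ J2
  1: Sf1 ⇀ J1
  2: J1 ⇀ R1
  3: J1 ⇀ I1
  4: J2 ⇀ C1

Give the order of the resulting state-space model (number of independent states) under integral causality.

2  (C1, I1 all integral)

b1 stroke at Sf1  (Sf1 fixes flow; stroke at Sf1)
b3 stroke at I1  (I1: I, integral causality)
b4 stroke at J2  (prefer integral on C1)
b0 stroke at J1  (J2 effort already set via bond 4)
b2 stroke at R1  (J1: bond 0 brought effort, rest push out)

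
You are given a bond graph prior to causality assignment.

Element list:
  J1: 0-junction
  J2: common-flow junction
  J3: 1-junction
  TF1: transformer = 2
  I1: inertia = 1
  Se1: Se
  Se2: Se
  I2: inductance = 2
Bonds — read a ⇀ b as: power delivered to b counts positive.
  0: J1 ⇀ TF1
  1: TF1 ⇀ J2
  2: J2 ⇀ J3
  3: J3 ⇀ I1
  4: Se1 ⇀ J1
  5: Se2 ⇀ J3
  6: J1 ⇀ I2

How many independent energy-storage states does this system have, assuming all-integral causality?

2  (I1, I2 all integral)

#4 stroke at J1  (Se1 fixes effort; stroke away)
#5 stroke at J3  (Se2 (Se) sets effort on bond)
#0 stroke at TF1  (0-jn J1 has e-setter on 4)
#6 stroke at I2  (J1: bond 4 brought effort, rest push out)
#1 stroke at J2  (through TF1, causality passes straight; one stroke at TF1)
#2 stroke at J3  (only one flow-in slot at J2)
#3 stroke at I1  (closing 1-jn rule on J3)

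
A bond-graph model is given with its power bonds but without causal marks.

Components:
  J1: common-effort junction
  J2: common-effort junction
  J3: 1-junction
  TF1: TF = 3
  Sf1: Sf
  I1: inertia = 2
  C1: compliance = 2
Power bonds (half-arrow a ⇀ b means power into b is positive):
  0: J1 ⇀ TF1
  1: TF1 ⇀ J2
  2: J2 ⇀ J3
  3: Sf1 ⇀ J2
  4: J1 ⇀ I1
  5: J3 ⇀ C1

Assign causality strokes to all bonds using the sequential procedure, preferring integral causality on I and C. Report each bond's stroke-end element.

bond 3 |Sf1  (Sf1 (Sf) sets flow on bond)
bond 4 |I1  (I1 outputs flow p/I1)
bond 0 |J1  (J1: last free bond brings effort in)
bond 1 |TF1  (TF TF1: opposite of bond 0)
bond 2 |J2  (J2 needs exactly one e-in)
bond 5 |J3  (1-jn J3 has f-setter on 2)

b0 →J1
b1 →TF1
b2 →J2
b3 →Sf1
b4 →I1
b5 →J3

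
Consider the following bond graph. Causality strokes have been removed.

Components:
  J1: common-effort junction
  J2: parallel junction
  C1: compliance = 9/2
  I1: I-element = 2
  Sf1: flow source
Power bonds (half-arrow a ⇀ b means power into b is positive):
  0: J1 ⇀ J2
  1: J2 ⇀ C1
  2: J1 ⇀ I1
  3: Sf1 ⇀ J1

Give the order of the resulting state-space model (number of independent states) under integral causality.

2  (C1, I1 all integral)

bond 3 |Sf1  (Sf1 fixes flow; stroke at Sf1)
bond 1 |J2  (C1 outputs effort q/C1)
bond 0 |J1  (J2 effort already set via bond 1)
bond 2 |I1  (common-e at J1 fixed by 0)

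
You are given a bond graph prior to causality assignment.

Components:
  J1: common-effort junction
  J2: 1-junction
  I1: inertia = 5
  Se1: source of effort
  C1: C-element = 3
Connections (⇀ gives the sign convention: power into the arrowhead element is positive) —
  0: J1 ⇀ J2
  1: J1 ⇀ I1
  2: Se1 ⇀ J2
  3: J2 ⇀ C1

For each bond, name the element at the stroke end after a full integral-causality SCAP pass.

#0 →J1
#1 →I1
#2 →J2
#3 →J2

β2 stroke at J2  (Se1 (Se) sets effort on bond)
β1 stroke at I1  (I1: I, integral causality)
β0 stroke at J1  (closing 0-jn rule on J1)
β3 stroke at J2  (common-f at J2 fixed by 0)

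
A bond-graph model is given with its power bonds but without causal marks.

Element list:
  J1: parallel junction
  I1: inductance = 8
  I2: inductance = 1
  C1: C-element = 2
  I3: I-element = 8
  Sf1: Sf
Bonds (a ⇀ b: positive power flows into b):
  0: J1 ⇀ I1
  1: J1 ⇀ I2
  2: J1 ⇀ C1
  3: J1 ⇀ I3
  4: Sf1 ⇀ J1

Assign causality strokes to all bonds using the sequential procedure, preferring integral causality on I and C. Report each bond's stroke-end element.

bond 4 |Sf1  (Sf1: flow source, stroke at near end)
bond 0 |I1  (I1 integral (f out))
bond 1 |I2  (I2: I, integral causality)
bond 2 |J1  (prefer integral on C1)
bond 3 |I3  (J1 effort already set via bond 2)

bond 0 |I1
bond 1 |I2
bond 2 |J1
bond 3 |I3
bond 4 |Sf1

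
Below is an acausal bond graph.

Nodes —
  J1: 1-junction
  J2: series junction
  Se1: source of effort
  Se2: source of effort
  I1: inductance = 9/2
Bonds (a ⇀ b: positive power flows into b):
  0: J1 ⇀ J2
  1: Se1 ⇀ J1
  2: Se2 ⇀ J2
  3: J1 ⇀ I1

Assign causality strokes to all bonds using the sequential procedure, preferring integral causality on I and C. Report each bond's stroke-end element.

β1 stroke at J1  (Se1 fixes effort; stroke away)
β2 stroke at J2  (Se2 (Se) sets effort on bond)
β0 stroke at J1  (only one flow-in slot at J2)
β3 stroke at I1  (J1 needs exactly one f-in)

bond 0 |J1
bond 1 |J1
bond 2 |J2
bond 3 |I1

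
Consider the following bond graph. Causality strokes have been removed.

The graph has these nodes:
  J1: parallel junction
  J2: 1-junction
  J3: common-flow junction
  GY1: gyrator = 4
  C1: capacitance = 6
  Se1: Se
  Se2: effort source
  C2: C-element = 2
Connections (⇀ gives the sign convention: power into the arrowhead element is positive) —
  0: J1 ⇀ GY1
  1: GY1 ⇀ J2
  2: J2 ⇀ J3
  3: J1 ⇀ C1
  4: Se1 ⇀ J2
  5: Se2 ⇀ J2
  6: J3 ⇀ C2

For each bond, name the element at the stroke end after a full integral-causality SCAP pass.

#4 stroke at J2  (Se1 (Se) sets effort on bond)
#5 stroke at J2  (source Se2 imposes e)
#3 stroke at J1  (C1 integral (e out))
#0 stroke at GY1  (common-e at J1 fixed by 3)
#1 stroke at GY1  (GY1 both-in/both-out from 0)
#2 stroke at J2  (J2 flow already set via bond 1)
#6 stroke at J3  (1-jn J3 has f-setter on 2)

b0 stroke at GY1
b1 stroke at GY1
b2 stroke at J2
b3 stroke at J1
b4 stroke at J2
b5 stroke at J2
b6 stroke at J3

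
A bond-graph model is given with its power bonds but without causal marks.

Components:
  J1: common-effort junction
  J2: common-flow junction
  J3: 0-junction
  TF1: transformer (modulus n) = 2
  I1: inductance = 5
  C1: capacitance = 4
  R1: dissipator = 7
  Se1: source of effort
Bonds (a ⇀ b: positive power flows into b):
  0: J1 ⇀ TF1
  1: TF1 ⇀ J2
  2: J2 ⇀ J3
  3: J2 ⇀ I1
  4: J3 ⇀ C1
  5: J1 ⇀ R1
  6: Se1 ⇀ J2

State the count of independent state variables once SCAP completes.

2  (C1, I1 all integral)

bond 6 stroke→J2  (Se1 (Se) sets effort on bond)
bond 3 stroke→I1  (I1 outputs flow p/I1)
bond 1 stroke→J2  (J2 flow already set via bond 3)
bond 2 stroke→J2  (J2: bond 3 brought flow, rest push out)
bond 4 stroke→J3  (J3 needs exactly one e-in)
bond 0 stroke→TF1  (TF1 one-in-one-out from 1)
bond 5 stroke→J1  (only one effort-in slot at J1)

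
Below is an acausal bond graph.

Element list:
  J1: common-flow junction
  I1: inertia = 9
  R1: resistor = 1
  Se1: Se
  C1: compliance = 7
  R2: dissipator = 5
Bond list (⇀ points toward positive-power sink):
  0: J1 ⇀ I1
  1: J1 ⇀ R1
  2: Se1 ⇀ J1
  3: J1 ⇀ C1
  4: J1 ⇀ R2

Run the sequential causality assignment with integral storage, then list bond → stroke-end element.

#2 →J1  (source Se1 imposes e)
#0 →I1  (I1: I, integral causality)
#1 →J1  (common-f at J1 fixed by 0)
#3 →J1  (J1: bond 0 brought flow, rest push out)
#4 →J1  (common-f at J1 fixed by 0)

#0 stroke→I1
#1 stroke→J1
#2 stroke→J1
#3 stroke→J1
#4 stroke→J1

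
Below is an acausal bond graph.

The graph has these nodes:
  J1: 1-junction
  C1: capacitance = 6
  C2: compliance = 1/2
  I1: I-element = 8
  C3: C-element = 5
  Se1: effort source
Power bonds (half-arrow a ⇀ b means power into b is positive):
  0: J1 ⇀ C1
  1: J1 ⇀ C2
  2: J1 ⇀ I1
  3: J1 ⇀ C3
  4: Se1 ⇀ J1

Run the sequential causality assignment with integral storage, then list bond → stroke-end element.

bond 0 stroke→J1
bond 1 stroke→J1
bond 2 stroke→I1
bond 3 stroke→J1
bond 4 stroke→J1

#4 →J1  (source Se1 imposes e)
#0 →J1  (C1 integral (e out))
#1 →J1  (C2 integral (e out))
#2 →I1  (I1: I, integral causality)
#3 →J1  (common-f at J1 fixed by 2)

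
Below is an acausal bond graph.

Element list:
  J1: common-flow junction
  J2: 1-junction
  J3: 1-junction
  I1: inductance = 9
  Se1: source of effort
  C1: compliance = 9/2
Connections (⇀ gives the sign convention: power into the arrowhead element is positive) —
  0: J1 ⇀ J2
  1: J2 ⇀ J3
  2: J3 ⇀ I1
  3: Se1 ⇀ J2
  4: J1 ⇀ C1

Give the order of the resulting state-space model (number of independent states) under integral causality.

b3 stroke at J2  (Se1 (Se) sets effort on bond)
b2 stroke at I1  (prefer integral on I1)
b1 stroke at J3  (1-jn J3 has f-setter on 2)
b0 stroke at J2  (J2 flow already set via bond 1)
b4 stroke at J1  (common-f at J1 fixed by 0)

2  (C1, I1 all integral)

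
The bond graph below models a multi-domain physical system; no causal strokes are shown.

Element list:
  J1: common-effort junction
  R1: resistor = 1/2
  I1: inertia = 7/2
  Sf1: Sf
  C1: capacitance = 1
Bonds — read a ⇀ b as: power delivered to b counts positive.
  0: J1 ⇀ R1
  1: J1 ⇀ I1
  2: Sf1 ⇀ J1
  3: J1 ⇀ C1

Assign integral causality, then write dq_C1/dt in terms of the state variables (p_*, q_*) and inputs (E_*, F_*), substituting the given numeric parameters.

dq_C1/dt = F_Sf1 - 2*p_I1/7 - 2*q_C1

#2 stroke→Sf1  (Sf1 (Sf) sets flow on bond)
#1 stroke→I1  (prefer integral on I1)
#3 stroke→J1  (C1: C, integral causality)
#0 stroke→R1  (common-e at J1 fixed by 3)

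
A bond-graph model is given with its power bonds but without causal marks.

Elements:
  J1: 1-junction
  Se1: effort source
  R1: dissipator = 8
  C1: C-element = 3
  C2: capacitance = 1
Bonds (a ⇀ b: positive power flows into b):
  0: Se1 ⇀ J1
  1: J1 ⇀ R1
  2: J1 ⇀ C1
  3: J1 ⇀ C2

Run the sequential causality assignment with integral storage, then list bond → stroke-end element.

bond 0 stroke→J1  (Se1 (Se) sets effort on bond)
bond 2 stroke→J1  (C1: C, integral causality)
bond 3 stroke→J1  (C2 outputs effort q/C2)
bond 1 stroke→R1  (J1 needs exactly one f-in)

b0 →J1
b1 →R1
b2 →J1
b3 →J1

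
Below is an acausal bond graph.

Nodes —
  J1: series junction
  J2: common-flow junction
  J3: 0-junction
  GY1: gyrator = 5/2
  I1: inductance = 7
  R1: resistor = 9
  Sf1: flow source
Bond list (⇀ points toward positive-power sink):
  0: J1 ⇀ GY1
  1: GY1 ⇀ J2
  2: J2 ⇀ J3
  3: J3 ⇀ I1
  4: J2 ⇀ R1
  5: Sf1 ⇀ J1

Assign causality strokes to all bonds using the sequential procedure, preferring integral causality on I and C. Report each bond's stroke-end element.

#0 stroke→J1
#1 stroke→J2
#2 stroke→J3
#3 stroke→I1
#4 stroke→J2
#5 stroke→Sf1

bond 5 |Sf1  (Sf1 (Sf) sets flow on bond)
bond 0 |J1  (J1: bond 5 brought flow, rest push out)
bond 1 |J2  (GY1: gyrator matches bond 0)
bond 3 |I1  (I1: I, integral causality)
bond 2 |J3  (J3 needs exactly one e-in)
bond 4 |J2  (common-f at J2 fixed by 2)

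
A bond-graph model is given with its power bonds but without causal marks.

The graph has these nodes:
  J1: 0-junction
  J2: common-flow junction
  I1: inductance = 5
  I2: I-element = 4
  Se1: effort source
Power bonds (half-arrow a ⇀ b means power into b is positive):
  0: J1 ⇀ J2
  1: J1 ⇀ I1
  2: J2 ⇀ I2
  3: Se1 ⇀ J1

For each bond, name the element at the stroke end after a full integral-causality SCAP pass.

bond 3 |J1  (Se1: effort source, stroke at far end)
bond 0 |J2  (J1 effort already set via bond 3)
bond 1 |I1  (J1 effort already set via bond 3)
bond 2 |I2  (J2 needs exactly one f-in)

bond 0 stroke→J2
bond 1 stroke→I1
bond 2 stroke→I2
bond 3 stroke→J1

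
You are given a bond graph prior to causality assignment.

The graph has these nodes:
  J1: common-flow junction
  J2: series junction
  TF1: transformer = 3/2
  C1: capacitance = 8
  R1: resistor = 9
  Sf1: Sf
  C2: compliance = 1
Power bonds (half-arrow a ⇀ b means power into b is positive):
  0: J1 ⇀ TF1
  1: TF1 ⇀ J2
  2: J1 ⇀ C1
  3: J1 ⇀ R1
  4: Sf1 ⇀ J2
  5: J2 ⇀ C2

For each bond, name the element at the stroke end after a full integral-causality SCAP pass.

#4 stroke at Sf1  (Sf1 fixes flow; stroke at Sf1)
#1 stroke at J2  (1-jn J2 has f-setter on 4)
#5 stroke at J2  (J2: bond 4 brought flow, rest push out)
#0 stroke at TF1  (TF1 one-in-one-out from 1)
#2 stroke at J1  (common-f at J1 fixed by 0)
#3 stroke at J1  (J1: bond 0 brought flow, rest push out)

b0 stroke at TF1
b1 stroke at J2
b2 stroke at J1
b3 stroke at J1
b4 stroke at Sf1
b5 stroke at J2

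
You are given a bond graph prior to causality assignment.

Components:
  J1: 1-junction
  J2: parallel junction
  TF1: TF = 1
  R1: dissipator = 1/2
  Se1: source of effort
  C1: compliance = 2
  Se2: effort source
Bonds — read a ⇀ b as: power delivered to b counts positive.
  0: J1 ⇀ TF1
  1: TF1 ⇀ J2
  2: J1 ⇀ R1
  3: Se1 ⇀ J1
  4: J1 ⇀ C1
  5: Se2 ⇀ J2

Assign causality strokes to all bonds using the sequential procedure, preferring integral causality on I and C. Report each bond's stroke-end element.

#0 →J1
#1 →TF1
#2 →R1
#3 →J1
#4 →J1
#5 →J2

#3 |J1  (Se1: effort source, stroke at far end)
#5 |J2  (Se2: effort source, stroke at far end)
#1 |TF1  (J2: bond 5 brought effort, rest push out)
#0 |J1  (TF TF1: opposite of bond 1)
#4 |J1  (prefer integral on C1)
#2 |R1  (J1 needs exactly one f-in)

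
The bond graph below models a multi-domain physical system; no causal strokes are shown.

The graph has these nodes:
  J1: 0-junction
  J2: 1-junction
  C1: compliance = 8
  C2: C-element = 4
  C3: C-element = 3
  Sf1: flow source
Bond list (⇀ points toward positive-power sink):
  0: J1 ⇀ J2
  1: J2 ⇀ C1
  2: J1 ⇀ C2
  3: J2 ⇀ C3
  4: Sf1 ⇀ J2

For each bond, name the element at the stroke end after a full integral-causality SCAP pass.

β4 stroke at Sf1  (source Sf1 imposes f)
β0 stroke at J2  (J2: bond 4 brought flow, rest push out)
β1 stroke at J2  (common-f at J2 fixed by 4)
β3 stroke at J2  (common-f at J2 fixed by 4)
β2 stroke at J1  (J1 needs exactly one e-in)

#0 stroke→J2
#1 stroke→J2
#2 stroke→J1
#3 stroke→J2
#4 stroke→Sf1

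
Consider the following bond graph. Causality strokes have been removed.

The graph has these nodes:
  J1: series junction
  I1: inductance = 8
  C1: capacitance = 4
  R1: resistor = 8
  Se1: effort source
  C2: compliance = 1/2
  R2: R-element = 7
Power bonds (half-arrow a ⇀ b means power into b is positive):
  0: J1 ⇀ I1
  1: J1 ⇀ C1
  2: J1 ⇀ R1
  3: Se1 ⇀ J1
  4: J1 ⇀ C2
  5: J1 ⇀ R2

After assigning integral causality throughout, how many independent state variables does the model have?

3  (C1, C2, I1 all integral)

bond 3 stroke→J1  (Se1: effort source, stroke at far end)
bond 0 stroke→I1  (prefer integral on I1)
bond 1 stroke→J1  (J1: bond 0 brought flow, rest push out)
bond 2 stroke→J1  (common-f at J1 fixed by 0)
bond 4 stroke→J1  (common-f at J1 fixed by 0)
bond 5 stroke→J1  (common-f at J1 fixed by 0)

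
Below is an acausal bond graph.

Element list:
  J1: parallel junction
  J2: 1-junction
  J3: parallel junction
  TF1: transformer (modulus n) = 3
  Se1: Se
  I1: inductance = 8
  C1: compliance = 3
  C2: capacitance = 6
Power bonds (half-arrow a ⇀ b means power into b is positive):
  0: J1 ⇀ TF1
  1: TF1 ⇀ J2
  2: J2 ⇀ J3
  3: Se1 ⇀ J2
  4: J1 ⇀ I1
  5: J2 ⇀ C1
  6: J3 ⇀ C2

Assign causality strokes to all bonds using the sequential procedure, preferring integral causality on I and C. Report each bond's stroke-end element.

#0 stroke at J1
#1 stroke at TF1
#2 stroke at J2
#3 stroke at J2
#4 stroke at I1
#5 stroke at J2
#6 stroke at J3

#3 →J2  (Se1 fixes effort; stroke away)
#4 →I1  (I1: I, integral causality)
#0 →J1  (J1 needs exactly one e-in)
#1 →TF1  (TF1 one-in-one-out from 0)
#2 →J2  (common-f at J2 fixed by 1)
#5 →J2  (common-f at J2 fixed by 1)
#6 →J3  (J3 needs exactly one e-in)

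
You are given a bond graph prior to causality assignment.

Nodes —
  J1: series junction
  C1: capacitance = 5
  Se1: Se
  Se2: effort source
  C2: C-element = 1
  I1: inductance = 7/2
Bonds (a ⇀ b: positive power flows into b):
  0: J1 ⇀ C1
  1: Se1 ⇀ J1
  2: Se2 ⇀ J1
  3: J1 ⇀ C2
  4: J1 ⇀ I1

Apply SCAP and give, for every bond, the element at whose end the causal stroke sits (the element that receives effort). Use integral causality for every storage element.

b1 stroke at J1  (Se1 fixes effort; stroke away)
b2 stroke at J1  (Se2 fixes effort; stroke away)
b0 stroke at J1  (C1 outputs effort q/C1)
b3 stroke at J1  (C2 outputs effort q/C2)
b4 stroke at I1  (closing 1-jn rule on J1)

β0 →J1
β1 →J1
β2 →J1
β3 →J1
β4 →I1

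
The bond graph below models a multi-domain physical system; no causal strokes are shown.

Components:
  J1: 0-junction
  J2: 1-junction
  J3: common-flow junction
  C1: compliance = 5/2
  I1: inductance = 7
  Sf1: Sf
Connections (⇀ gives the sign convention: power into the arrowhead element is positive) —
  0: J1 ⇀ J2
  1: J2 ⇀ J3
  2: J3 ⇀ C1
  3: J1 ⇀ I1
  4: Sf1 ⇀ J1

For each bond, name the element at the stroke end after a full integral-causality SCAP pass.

bond 4 →Sf1  (Sf1 fixes flow; stroke at Sf1)
bond 2 →J3  (C1 outputs effort q/C1)
bond 1 →J2  (only one flow-in slot at J3)
bond 0 →J1  (J2: last free bond brings flow in)
bond 3 →I1  (common-e at J1 fixed by 0)

β0 |J1
β1 |J2
β2 |J3
β3 |I1
β4 |Sf1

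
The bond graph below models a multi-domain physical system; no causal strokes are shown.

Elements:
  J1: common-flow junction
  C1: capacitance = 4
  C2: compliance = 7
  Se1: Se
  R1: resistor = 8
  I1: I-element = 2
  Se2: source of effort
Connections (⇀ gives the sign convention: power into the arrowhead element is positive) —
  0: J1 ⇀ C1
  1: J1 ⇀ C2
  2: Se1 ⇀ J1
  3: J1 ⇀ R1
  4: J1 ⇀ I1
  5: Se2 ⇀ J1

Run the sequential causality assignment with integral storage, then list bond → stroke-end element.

bond 0 stroke→J1
bond 1 stroke→J1
bond 2 stroke→J1
bond 3 stroke→J1
bond 4 stroke→I1
bond 5 stroke→J1

b2 stroke at J1  (Se1: effort source, stroke at far end)
b5 stroke at J1  (Se2: effort source, stroke at far end)
b0 stroke at J1  (C1: C, integral causality)
b1 stroke at J1  (C2 outputs effort q/C2)
b4 stroke at I1  (I1 outputs flow p/I1)
b3 stroke at J1  (1-jn J1 has f-setter on 4)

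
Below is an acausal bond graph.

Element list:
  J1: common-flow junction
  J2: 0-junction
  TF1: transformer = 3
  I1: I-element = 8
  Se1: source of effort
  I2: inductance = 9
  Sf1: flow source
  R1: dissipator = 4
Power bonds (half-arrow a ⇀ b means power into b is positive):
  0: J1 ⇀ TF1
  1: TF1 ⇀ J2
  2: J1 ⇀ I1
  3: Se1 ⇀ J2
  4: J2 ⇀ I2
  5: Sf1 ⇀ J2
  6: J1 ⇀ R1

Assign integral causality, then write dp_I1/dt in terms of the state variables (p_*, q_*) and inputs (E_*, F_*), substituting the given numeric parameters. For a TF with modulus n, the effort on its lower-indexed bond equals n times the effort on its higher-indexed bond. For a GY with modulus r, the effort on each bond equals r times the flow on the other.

β3 stroke at J2  (Se1 fixes effort; stroke away)
β5 stroke at Sf1  (source Sf1 imposes f)
β1 stroke at TF1  (J2: bond 3 brought effort, rest push out)
β4 stroke at I2  (J2 effort already set via bond 3)
β0 stroke at J1  (through TF1, causality passes straight; one stroke at TF1)
β2 stroke at I1  (I1 integral (f out))
β6 stroke at J1  (1-jn J1 has f-setter on 2)

dp_I1/dt = -3*E_Se1 - p_I1/2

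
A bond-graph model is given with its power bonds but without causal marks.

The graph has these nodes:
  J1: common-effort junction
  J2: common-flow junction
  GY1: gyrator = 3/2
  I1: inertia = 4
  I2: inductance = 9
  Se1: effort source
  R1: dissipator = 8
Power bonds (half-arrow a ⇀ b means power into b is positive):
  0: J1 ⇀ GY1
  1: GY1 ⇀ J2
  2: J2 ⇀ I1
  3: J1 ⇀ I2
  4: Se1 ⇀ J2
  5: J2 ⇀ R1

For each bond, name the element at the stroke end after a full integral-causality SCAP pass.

bond 0 |J1
bond 1 |J2
bond 2 |I1
bond 3 |I2
bond 4 |J2
bond 5 |J2

bond 4 stroke→J2  (Se1 (Se) sets effort on bond)
bond 2 stroke→I1  (I1 integral (f out))
bond 1 stroke→J2  (J2 flow already set via bond 2)
bond 5 stroke→J2  (1-jn J2 has f-setter on 2)
bond 0 stroke→J1  (GY1: gyrator matches bond 1)
bond 3 stroke→I2  (common-e at J1 fixed by 0)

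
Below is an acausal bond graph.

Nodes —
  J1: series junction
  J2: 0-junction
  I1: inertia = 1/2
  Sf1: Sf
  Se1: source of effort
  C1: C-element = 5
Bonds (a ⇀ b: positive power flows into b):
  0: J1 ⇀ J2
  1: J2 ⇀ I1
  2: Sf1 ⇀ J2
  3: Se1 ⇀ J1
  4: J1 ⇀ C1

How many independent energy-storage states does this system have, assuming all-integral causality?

#2 |Sf1  (source Sf1 imposes f)
#3 |J1  (Se1 (Se) sets effort on bond)
#1 |I1  (prefer integral on I1)
#0 |J2  (closing 0-jn rule on J2)
#4 |J1  (J1 flow already set via bond 0)

2  (C1, I1 all integral)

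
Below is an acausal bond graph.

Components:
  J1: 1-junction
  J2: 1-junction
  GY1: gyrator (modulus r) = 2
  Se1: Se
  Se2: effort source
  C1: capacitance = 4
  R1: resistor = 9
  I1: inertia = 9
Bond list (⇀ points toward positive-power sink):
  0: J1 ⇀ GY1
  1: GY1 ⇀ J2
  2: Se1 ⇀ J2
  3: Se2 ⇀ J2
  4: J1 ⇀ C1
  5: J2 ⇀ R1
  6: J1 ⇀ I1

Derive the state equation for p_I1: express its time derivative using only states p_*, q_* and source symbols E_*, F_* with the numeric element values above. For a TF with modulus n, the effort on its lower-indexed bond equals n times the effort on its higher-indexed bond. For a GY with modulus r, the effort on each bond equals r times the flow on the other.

dp_I1/dt = -2*E_Se1/9 - 2*E_Se2/9 - 4*p_I1/81 - q_C1/4

β2 stroke at J2  (Se1 fixes effort; stroke away)
β3 stroke at J2  (Se2 fixes effort; stroke away)
β4 stroke at J1  (C1 outputs effort q/C1)
β6 stroke at I1  (I1 integral (f out))
β0 stroke at J1  (J1: bond 6 brought flow, rest push out)
β1 stroke at J2  (GY1 both-in/both-out from 0)
β5 stroke at R1  (J2 needs exactly one f-in)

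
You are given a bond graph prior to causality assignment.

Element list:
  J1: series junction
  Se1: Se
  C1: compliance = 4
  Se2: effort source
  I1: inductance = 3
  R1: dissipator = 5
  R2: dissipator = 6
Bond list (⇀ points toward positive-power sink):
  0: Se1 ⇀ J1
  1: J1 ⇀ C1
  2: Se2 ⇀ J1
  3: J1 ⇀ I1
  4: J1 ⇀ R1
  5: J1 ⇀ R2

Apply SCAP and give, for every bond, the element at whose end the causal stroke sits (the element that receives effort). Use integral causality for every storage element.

β0 stroke→J1  (source Se1 imposes e)
β2 stroke→J1  (Se2 fixes effort; stroke away)
β1 stroke→J1  (C1: C, integral causality)
β3 stroke→I1  (I1 integral (f out))
β4 stroke→J1  (J1 flow already set via bond 3)
β5 stroke→J1  (J1 flow already set via bond 3)

#0 stroke→J1
#1 stroke→J1
#2 stroke→J1
#3 stroke→I1
#4 stroke→J1
#5 stroke→J1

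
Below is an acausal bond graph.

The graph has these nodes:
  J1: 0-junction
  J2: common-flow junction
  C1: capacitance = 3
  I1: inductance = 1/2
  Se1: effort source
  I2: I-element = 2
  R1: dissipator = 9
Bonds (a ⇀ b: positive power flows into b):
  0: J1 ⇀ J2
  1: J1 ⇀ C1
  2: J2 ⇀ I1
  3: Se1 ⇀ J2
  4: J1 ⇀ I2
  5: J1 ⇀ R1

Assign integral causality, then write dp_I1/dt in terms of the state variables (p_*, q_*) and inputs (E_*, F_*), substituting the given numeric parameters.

dp_I1/dt = E_Se1 + q_C1/3

bond 3 →J2  (Se1 fixes effort; stroke away)
bond 1 →J1  (C1: C, integral causality)
bond 0 →J2  (J1: bond 1 brought effort, rest push out)
bond 4 →I2  (common-e at J1 fixed by 1)
bond 5 →R1  (J1: bond 1 brought effort, rest push out)
bond 2 →I1  (closing 1-jn rule on J2)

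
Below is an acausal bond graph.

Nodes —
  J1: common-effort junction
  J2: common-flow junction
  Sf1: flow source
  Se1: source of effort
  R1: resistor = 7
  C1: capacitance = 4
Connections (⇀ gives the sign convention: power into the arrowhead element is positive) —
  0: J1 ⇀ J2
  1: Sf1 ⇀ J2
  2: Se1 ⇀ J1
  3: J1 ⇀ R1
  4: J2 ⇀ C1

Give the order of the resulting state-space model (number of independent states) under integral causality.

1  (C1 all integral)

bond 1 |Sf1  (source Sf1 imposes f)
bond 2 |J1  (Se1 fixes effort; stroke away)
bond 0 |J2  (0-jn J1 has e-setter on 2)
bond 3 |R1  (J1 effort already set via bond 2)
bond 4 |J2  (common-f at J2 fixed by 1)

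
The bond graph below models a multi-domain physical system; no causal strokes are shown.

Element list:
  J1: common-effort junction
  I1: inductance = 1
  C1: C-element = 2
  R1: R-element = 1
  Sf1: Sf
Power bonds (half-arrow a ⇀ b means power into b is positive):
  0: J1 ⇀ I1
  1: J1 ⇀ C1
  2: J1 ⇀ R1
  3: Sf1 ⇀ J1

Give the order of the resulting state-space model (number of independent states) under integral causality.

2  (C1, I1 all integral)

bond 3 stroke at Sf1  (Sf1 (Sf) sets flow on bond)
bond 0 stroke at I1  (prefer integral on I1)
bond 1 stroke at J1  (C1: C, integral causality)
bond 2 stroke at R1  (J1: bond 1 brought effort, rest push out)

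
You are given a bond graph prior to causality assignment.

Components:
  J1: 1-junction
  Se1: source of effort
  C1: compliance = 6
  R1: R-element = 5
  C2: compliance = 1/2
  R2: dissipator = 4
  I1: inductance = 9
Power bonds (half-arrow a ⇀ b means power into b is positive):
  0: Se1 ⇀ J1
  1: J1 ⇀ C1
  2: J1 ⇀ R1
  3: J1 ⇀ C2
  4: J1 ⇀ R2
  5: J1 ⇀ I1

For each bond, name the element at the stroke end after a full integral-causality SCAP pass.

β0 →J1
β1 →J1
β2 →J1
β3 →J1
β4 →J1
β5 →I1

bond 0 stroke at J1  (Se1: effort source, stroke at far end)
bond 1 stroke at J1  (prefer integral on C1)
bond 3 stroke at J1  (C2 outputs effort q/C2)
bond 5 stroke at I1  (prefer integral on I1)
bond 2 stroke at J1  (J1 flow already set via bond 5)
bond 4 stroke at J1  (J1 flow already set via bond 5)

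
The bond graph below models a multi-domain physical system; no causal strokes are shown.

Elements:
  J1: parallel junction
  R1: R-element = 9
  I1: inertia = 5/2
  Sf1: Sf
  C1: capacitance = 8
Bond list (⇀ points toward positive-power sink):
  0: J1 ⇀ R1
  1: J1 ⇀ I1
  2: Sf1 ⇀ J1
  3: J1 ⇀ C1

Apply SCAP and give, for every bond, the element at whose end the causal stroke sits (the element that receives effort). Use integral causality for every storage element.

b0 stroke at R1
b1 stroke at I1
b2 stroke at Sf1
b3 stroke at J1

β2 |Sf1  (source Sf1 imposes f)
β1 |I1  (I1: I, integral causality)
β3 |J1  (C1: C, integral causality)
β0 |R1  (0-jn J1 has e-setter on 3)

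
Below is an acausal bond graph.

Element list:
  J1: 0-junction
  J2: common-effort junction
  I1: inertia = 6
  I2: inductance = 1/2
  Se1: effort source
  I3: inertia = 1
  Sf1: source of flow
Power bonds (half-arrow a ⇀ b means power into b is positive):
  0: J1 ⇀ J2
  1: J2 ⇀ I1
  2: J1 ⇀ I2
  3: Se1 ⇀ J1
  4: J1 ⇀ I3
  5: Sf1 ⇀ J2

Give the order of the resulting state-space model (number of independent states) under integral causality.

3  (I1, I2, I3 all integral)

bond 3 |J1  (Se1: effort source, stroke at far end)
bond 5 |Sf1  (source Sf1 imposes f)
bond 0 |J2  (common-e at J1 fixed by 3)
bond 2 |I2  (J1: bond 3 brought effort, rest push out)
bond 4 |I3  (0-jn J1 has e-setter on 3)
bond 1 |I1  (J2 effort already set via bond 0)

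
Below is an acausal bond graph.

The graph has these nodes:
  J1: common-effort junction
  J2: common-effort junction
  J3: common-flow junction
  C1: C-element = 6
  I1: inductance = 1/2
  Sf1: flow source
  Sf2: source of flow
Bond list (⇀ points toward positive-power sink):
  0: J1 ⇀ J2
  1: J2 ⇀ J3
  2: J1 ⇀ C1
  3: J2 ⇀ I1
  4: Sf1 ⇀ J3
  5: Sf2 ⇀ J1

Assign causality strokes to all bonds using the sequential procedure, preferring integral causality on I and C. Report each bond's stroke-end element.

b4 |Sf1  (Sf1 fixes flow; stroke at Sf1)
b5 |Sf2  (Sf2: flow source, stroke at near end)
b1 |J3  (common-f at J3 fixed by 4)
b2 |J1  (C1 outputs effort q/C1)
b0 |J2  (0-jn J1 has e-setter on 2)
b3 |I1  (J2 effort already set via bond 0)

#0 |J2
#1 |J3
#2 |J1
#3 |I1
#4 |Sf1
#5 |Sf2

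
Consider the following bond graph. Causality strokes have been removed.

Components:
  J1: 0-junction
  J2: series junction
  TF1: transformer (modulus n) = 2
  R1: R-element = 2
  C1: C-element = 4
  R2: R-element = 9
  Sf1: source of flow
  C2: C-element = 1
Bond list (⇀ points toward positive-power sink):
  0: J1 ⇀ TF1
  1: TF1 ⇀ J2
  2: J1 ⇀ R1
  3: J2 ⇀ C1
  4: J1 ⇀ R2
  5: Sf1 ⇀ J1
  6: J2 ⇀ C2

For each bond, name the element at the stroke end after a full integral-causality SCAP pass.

#5 stroke at Sf1  (Sf1: flow source, stroke at near end)
#3 stroke at J2  (C1 outputs effort q/C1)
#6 stroke at J2  (prefer integral on C2)
#1 stroke at TF1  (J2 needs exactly one f-in)
#0 stroke at J1  (through TF1, causality passes straight; one stroke at TF1)
#2 stroke at R1  (common-e at J1 fixed by 0)
#4 stroke at R2  (0-jn J1 has e-setter on 0)

b0 stroke at J1
b1 stroke at TF1
b2 stroke at R1
b3 stroke at J2
b4 stroke at R2
b5 stroke at Sf1
b6 stroke at J2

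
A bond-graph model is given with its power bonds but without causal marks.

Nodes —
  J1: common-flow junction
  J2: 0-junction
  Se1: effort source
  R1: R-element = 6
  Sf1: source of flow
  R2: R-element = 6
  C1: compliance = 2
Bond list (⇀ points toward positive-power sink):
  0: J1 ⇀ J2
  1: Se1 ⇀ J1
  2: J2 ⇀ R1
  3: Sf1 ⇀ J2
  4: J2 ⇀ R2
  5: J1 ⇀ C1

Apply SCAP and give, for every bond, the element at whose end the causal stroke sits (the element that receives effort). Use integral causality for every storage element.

b0 stroke at J2
b1 stroke at J1
b2 stroke at R1
b3 stroke at Sf1
b4 stroke at R2
b5 stroke at J1

bond 1 |J1  (Se1 (Se) sets effort on bond)
bond 3 |Sf1  (Sf1: flow source, stroke at near end)
bond 5 |J1  (C1 outputs effort q/C1)
bond 0 |J2  (only one flow-in slot at J1)
bond 2 |R1  (0-jn J2 has e-setter on 0)
bond 4 |R2  (common-e at J2 fixed by 0)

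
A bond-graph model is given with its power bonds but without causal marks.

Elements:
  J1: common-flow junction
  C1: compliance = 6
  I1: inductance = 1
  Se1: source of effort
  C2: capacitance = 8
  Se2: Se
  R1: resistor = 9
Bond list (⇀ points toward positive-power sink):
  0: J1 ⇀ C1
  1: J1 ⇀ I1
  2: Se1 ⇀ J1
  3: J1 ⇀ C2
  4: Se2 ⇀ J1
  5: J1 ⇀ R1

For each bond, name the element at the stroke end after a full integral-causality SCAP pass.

bond 2 →J1  (Se1: effort source, stroke at far end)
bond 4 →J1  (source Se2 imposes e)
bond 0 →J1  (C1: C, integral causality)
bond 1 →I1  (I1 outputs flow p/I1)
bond 3 →J1  (J1: bond 1 brought flow, rest push out)
bond 5 →J1  (J1 flow already set via bond 1)

b0 stroke at J1
b1 stroke at I1
b2 stroke at J1
b3 stroke at J1
b4 stroke at J1
b5 stroke at J1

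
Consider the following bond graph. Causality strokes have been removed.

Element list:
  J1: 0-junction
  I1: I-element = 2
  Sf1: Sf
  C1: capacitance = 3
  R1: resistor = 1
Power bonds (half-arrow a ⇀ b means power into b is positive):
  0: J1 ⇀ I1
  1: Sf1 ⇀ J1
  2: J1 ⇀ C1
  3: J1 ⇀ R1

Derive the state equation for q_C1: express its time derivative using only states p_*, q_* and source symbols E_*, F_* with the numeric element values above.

b1 stroke at Sf1  (source Sf1 imposes f)
b0 stroke at I1  (I1: I, integral causality)
b2 stroke at J1  (C1 integral (e out))
b3 stroke at R1  (J1: bond 2 brought effort, rest push out)

dq_C1/dt = F_Sf1 - p_I1/2 - q_C1/3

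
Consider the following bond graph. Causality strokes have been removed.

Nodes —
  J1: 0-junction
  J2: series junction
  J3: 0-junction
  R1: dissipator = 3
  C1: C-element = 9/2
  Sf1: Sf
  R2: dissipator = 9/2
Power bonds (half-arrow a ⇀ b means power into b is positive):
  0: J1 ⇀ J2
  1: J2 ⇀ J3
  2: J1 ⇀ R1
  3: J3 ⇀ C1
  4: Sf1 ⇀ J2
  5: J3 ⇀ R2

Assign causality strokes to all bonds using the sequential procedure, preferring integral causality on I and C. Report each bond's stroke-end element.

bond 4 →Sf1  (Sf1 (Sf) sets flow on bond)
bond 0 →J2  (common-f at J2 fixed by 4)
bond 1 →J2  (1-jn J2 has f-setter on 4)
bond 2 →J1  (only one effort-in slot at J1)
bond 3 →J3  (prefer integral on C1)
bond 5 →R2  (common-e at J3 fixed by 3)

#0 |J2
#1 |J2
#2 |J1
#3 |J3
#4 |Sf1
#5 |R2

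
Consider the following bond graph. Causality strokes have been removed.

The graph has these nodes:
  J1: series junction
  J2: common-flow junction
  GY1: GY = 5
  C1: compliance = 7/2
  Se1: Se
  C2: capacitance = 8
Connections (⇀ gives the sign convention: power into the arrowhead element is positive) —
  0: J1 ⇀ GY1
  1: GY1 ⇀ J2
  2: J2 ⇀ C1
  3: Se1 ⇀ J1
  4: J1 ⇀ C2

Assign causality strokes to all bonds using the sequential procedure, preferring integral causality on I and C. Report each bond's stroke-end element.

b3 stroke at J1  (Se1 fixes effort; stroke away)
b2 stroke at J2  (C1 integral (e out))
b1 stroke at GY1  (J2 needs exactly one f-in)
b0 stroke at GY1  (through GY1, causality inverts; strokes same side of GY1)
b4 stroke at J1  (J1 flow already set via bond 0)

β0 →GY1
β1 →GY1
β2 →J2
β3 →J1
β4 →J1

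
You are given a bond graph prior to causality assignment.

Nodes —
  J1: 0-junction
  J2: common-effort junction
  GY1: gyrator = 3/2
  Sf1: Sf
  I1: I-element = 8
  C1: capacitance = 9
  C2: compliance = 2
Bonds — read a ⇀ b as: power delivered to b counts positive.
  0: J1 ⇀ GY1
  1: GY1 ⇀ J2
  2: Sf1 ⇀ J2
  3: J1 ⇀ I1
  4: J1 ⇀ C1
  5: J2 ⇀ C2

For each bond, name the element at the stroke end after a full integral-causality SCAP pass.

bond 0 stroke at GY1
bond 1 stroke at GY1
bond 2 stroke at Sf1
bond 3 stroke at I1
bond 4 stroke at J1
bond 5 stroke at J2

b2 →Sf1  (source Sf1 imposes f)
b3 →I1  (I1 integral (f out))
b4 →J1  (C1: C, integral causality)
b0 →GY1  (J1: bond 4 brought effort, rest push out)
b1 →GY1  (GY1: gyrator matches bond 0)
b5 →J2  (J2: last free bond brings effort in)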